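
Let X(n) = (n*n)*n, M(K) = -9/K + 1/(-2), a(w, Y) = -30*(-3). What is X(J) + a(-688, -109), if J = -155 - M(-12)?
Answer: -239477301/64 ≈ -3.7418e+6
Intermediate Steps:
a(w, Y) = 90
M(K) = -½ - 9/K (M(K) = -9/K + 1*(-½) = -9/K - ½ = -½ - 9/K)
J = -621/4 (J = -155 - (-18 - 1*(-12))/(2*(-12)) = -155 - (-1)*(-18 + 12)/(2*12) = -155 - (-1)*(-6)/(2*12) = -155 - 1*¼ = -155 - ¼ = -621/4 ≈ -155.25)
X(n) = n³ (X(n) = n²*n = n³)
X(J) + a(-688, -109) = (-621/4)³ + 90 = -239483061/64 + 90 = -239477301/64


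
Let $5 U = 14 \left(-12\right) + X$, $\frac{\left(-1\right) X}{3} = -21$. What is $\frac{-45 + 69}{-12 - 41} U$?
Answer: $\frac{504}{53} \approx 9.5094$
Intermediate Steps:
$X = 63$ ($X = \left(-3\right) \left(-21\right) = 63$)
$U = -21$ ($U = \frac{14 \left(-12\right) + 63}{5} = \frac{-168 + 63}{5} = \frac{1}{5} \left(-105\right) = -21$)
$\frac{-45 + 69}{-12 - 41} U = \frac{-45 + 69}{-12 - 41} \left(-21\right) = \frac{24}{-53} \left(-21\right) = 24 \left(- \frac{1}{53}\right) \left(-21\right) = \left(- \frac{24}{53}\right) \left(-21\right) = \frac{504}{53}$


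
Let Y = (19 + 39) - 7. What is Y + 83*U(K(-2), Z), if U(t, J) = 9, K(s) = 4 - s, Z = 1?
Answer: 798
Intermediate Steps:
Y = 51 (Y = 58 - 7 = 51)
Y + 83*U(K(-2), Z) = 51 + 83*9 = 51 + 747 = 798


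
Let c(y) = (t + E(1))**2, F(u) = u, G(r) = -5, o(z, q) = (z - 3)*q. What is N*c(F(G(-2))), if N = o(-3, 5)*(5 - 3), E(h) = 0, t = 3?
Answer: -540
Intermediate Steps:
o(z, q) = q*(-3 + z) (o(z, q) = (-3 + z)*q = q*(-3 + z))
c(y) = 9 (c(y) = (3 + 0)**2 = 3**2 = 9)
N = -60 (N = (5*(-3 - 3))*(5 - 3) = (5*(-6))*2 = -30*2 = -60)
N*c(F(G(-2))) = -60*9 = -540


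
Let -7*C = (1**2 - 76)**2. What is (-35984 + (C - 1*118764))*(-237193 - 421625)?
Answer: 717361226298/7 ≈ 1.0248e+11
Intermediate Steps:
C = -5625/7 (C = -(1**2 - 76)**2/7 = -(1 - 76)**2/7 = -1/7*(-75)**2 = -1/7*5625 = -5625/7 ≈ -803.57)
(-35984 + (C - 1*118764))*(-237193 - 421625) = (-35984 + (-5625/7 - 1*118764))*(-237193 - 421625) = (-35984 + (-5625/7 - 118764))*(-658818) = (-35984 - 836973/7)*(-658818) = -1088861/7*(-658818) = 717361226298/7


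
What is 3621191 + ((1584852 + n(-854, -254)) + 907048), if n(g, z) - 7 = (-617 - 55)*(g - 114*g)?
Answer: -58736246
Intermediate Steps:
n(g, z) = 7 + 75936*g (n(g, z) = 7 + (-617 - 55)*(g - 114*g) = 7 - (-75936)*g = 7 + 75936*g)
3621191 + ((1584852 + n(-854, -254)) + 907048) = 3621191 + ((1584852 + (7 + 75936*(-854))) + 907048) = 3621191 + ((1584852 + (7 - 64849344)) + 907048) = 3621191 + ((1584852 - 64849337) + 907048) = 3621191 + (-63264485 + 907048) = 3621191 - 62357437 = -58736246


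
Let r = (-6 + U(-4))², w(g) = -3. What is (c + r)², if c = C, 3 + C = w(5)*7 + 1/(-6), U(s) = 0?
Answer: 5041/36 ≈ 140.03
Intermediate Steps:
C = -145/6 (C = -3 + (-3*7 + 1/(-6)) = -3 + (-21 - ⅙) = -3 - 127/6 = -145/6 ≈ -24.167)
r = 36 (r = (-6 + 0)² = (-6)² = 36)
c = -145/6 ≈ -24.167
(c + r)² = (-145/6 + 36)² = (71/6)² = 5041/36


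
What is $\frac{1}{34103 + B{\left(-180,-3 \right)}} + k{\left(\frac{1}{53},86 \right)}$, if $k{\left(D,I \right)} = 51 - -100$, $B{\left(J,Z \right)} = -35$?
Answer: $\frac{5144269}{34068} \approx 151.0$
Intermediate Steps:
$k{\left(D,I \right)} = 151$ ($k{\left(D,I \right)} = 51 + 100 = 151$)
$\frac{1}{34103 + B{\left(-180,-3 \right)}} + k{\left(\frac{1}{53},86 \right)} = \frac{1}{34103 - 35} + 151 = \frac{1}{34068} + 151 = \frac{5144269}{34068}$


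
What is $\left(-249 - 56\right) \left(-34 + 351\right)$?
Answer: $-96685$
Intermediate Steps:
$\left(-249 - 56\right) \left(-34 + 351\right) = \left(-305\right) 317 = -96685$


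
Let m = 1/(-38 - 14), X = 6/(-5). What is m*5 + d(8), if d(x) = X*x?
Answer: -2521/260 ≈ -9.6962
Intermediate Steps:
X = -6/5 (X = 6*(-1/5) = -6/5 ≈ -1.2000)
m = -1/52 (m = 1/(-52) = -1/52 ≈ -0.019231)
d(x) = -6*x/5
m*5 + d(8) = -1/52*5 - 6/5*8 = -5/52 - 48/5 = -2521/260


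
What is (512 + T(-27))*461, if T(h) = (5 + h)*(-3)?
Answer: 266458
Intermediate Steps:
T(h) = -15 - 3*h
(512 + T(-27))*461 = (512 + (-15 - 3*(-27)))*461 = (512 + (-15 + 81))*461 = (512 + 66)*461 = 578*461 = 266458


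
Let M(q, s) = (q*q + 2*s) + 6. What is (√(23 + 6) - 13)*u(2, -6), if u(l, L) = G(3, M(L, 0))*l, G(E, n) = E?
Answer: -78 + 6*√29 ≈ -45.689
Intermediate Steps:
M(q, s) = 6 + q² + 2*s (M(q, s) = (q² + 2*s) + 6 = 6 + q² + 2*s)
u(l, L) = 3*l
(√(23 + 6) - 13)*u(2, -6) = (√(23 + 6) - 13)*(3*2) = (√29 - 13)*6 = (-13 + √29)*6 = -78 + 6*√29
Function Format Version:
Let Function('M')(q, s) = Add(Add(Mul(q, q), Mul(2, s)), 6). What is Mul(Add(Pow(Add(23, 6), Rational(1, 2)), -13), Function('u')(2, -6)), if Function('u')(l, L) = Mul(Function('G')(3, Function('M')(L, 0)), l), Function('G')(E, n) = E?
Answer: Add(-78, Mul(6, Pow(29, Rational(1, 2)))) ≈ -45.689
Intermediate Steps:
Function('M')(q, s) = Add(6, Pow(q, 2), Mul(2, s)) (Function('M')(q, s) = Add(Add(Pow(q, 2), Mul(2, s)), 6) = Add(6, Pow(q, 2), Mul(2, s)))
Function('u')(l, L) = Mul(3, l)
Mul(Add(Pow(Add(23, 6), Rational(1, 2)), -13), Function('u')(2, -6)) = Mul(Add(Pow(Add(23, 6), Rational(1, 2)), -13), Mul(3, 2)) = Mul(Add(Pow(29, Rational(1, 2)), -13), 6) = Mul(Add(-13, Pow(29, Rational(1, 2))), 6) = Add(-78, Mul(6, Pow(29, Rational(1, 2))))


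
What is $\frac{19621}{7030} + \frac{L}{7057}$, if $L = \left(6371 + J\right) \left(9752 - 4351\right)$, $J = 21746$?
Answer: $\frac{1067713681907}{49610710} \approx 21522.0$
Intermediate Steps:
$L = 151859917$ ($L = \left(6371 + 21746\right) \left(9752 - 4351\right) = 28117 \cdot 5401 = 151859917$)
$\frac{19621}{7030} + \frac{L}{7057} = \frac{19621}{7030} + \frac{151859917}{7057} = \frac{1067713681907}{49610710}$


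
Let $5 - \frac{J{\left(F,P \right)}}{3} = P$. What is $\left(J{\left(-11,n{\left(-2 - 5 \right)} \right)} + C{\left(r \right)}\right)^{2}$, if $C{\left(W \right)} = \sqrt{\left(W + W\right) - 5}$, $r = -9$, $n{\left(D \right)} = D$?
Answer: $\left(36 + i \sqrt{23}\right)^{2} \approx 1273.0 + 345.3 i$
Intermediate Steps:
$J{\left(F,P \right)} = 15 - 3 P$
$C{\left(W \right)} = \sqrt{-5 + 2 W}$ ($C{\left(W \right)} = \sqrt{2 W - 5} = \sqrt{-5 + 2 W}$)
$\left(J{\left(-11,n{\left(-2 - 5 \right)} \right)} + C{\left(r \right)}\right)^{2} = \left(\left(15 - 3 \left(-2 - 5\right)\right) + \sqrt{-5 + 2 \left(-9\right)}\right)^{2} = \left(\left(15 - 3 \left(-2 - 5\right)\right) + \sqrt{-5 - 18}\right)^{2} = \left(\left(15 - -21\right) + \sqrt{-23}\right)^{2} = \left(\left(15 + 21\right) + i \sqrt{23}\right)^{2} = \left(36 + i \sqrt{23}\right)^{2}$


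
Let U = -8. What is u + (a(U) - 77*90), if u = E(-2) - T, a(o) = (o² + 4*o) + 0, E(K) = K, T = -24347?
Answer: 17447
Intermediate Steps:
a(o) = o² + 4*o
u = 24345 (u = -2 - 1*(-24347) = -2 + 24347 = 24345)
u + (a(U) - 77*90) = 24345 + (-8*(4 - 8) - 77*90) = 24345 + (-8*(-4) - 6930) = 24345 + (32 - 6930) = 24345 - 6898 = 17447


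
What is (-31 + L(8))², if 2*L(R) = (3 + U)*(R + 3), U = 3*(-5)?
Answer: 9409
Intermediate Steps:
U = -15
L(R) = -18 - 6*R (L(R) = ((3 - 15)*(R + 3))/2 = (-12*(3 + R))/2 = (-36 - 12*R)/2 = -18 - 6*R)
(-31 + L(8))² = (-31 + (-18 - 6*8))² = (-31 + (-18 - 48))² = (-31 - 66)² = (-97)² = 9409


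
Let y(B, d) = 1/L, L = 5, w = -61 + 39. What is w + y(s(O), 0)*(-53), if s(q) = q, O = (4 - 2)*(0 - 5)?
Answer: -163/5 ≈ -32.600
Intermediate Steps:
w = -22
O = -10 (O = 2*(-5) = -10)
y(B, d) = ⅕ (y(B, d) = 1/5 = ⅕)
w + y(s(O), 0)*(-53) = -22 + (⅕)*(-53) = -22 - 53/5 = -163/5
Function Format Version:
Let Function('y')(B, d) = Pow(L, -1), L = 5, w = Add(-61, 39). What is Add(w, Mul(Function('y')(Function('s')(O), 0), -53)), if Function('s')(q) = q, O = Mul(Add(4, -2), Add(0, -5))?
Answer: Rational(-163, 5) ≈ -32.600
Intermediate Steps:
w = -22
O = -10 (O = Mul(2, -5) = -10)
Function('y')(B, d) = Rational(1, 5) (Function('y')(B, d) = Pow(5, -1) = Rational(1, 5))
Add(w, Mul(Function('y')(Function('s')(O), 0), -53)) = Add(-22, Mul(Rational(1, 5), -53)) = Add(-22, Rational(-53, 5)) = Rational(-163, 5)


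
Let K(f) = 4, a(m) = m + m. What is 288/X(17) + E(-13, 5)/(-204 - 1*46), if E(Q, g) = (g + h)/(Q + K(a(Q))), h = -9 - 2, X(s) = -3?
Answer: -36001/375 ≈ -96.003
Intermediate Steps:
a(m) = 2*m
h = -11
E(Q, g) = (-11 + g)/(4 + Q) (E(Q, g) = (g - 11)/(Q + 4) = (-11 + g)/(4 + Q))
288/X(17) + E(-13, 5)/(-204 - 1*46) = 288/(-3) + ((-11 + 5)/(4 - 13))/(-204 - 1*46) = 288*(-⅓) + (-6/(-9))/(-204 - 46) = -96 - ⅑*(-6)/(-250) = -96 + (⅔)*(-1/250) = -96 - 1/375 = -36001/375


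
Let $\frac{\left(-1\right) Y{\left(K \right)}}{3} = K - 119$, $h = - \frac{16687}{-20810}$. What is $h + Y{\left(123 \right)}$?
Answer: $- \frac{233033}{20810} \approx -11.198$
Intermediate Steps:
$h = \frac{16687}{20810}$ ($h = \left(-16687\right) \left(- \frac{1}{20810}\right) = \frac{16687}{20810} \approx 0.80187$)
$Y{\left(K \right)} = 357 - 3 K$ ($Y{\left(K \right)} = - 3 \left(K - 119\right) = - 3 \left(-119 + K\right) = 357 - 3 K$)
$h + Y{\left(123 \right)} = \frac{16687}{20810} + \left(357 - 369\right) = \frac{16687}{20810} - 12 = - \frac{233033}{20810}$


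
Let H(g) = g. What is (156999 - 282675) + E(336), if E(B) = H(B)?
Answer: -125340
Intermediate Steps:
E(B) = B
(156999 - 282675) + E(336) = (156999 - 282675) + 336 = -125676 + 336 = -125340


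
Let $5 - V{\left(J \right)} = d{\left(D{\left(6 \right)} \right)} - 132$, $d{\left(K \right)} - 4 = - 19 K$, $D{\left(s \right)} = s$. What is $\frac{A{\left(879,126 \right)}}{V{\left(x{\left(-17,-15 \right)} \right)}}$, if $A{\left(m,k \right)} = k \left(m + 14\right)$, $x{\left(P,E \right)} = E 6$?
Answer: $\frac{5922}{13} \approx 455.54$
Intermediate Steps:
$x{\left(P,E \right)} = 6 E$
$d{\left(K \right)} = 4 - 19 K$
$A{\left(m,k \right)} = k \left(14 + m\right)$
$V{\left(J \right)} = 247$ ($V{\left(J \right)} = 5 - \left(\left(4 - 114\right) - 132\right) = 5 - \left(-110 - 132\right) = 5 - -242 = 5 + 242 = 247$)
$\frac{A{\left(879,126 \right)}}{V{\left(x{\left(-17,-15 \right)} \right)}} = \frac{126 \left(14 + 879\right)}{247} = 126 \cdot 893 \cdot \frac{1}{247} = 112518 \cdot \frac{1}{247} = \frac{5922}{13}$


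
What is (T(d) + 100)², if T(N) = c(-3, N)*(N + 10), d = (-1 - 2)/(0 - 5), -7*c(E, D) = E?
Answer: 13388281/1225 ≈ 10929.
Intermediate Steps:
c(E, D) = -E/7
d = ⅗ (d = -3/(-5) = -3*(-⅕) = ⅗ ≈ 0.60000)
T(N) = 30/7 + 3*N/7 (T(N) = (-⅐*(-3))*(N + 10) = 3*(10 + N)/7 = 30/7 + 3*N/7)
(T(d) + 100)² = ((30/7 + (3/7)*(⅗)) + 100)² = ((30/7 + 9/35) + 100)² = (159/35 + 100)² = (3659/35)² = 13388281/1225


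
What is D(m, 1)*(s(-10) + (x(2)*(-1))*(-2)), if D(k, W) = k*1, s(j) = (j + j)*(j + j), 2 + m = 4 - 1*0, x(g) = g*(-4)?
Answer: 768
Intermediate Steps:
x(g) = -4*g
m = 2 (m = -2 + (4 - 1*0) = -2 + (4 + 0) = -2 + 4 = 2)
s(j) = 4*j**2 (s(j) = (2*j)*(2*j) = 4*j**2)
D(k, W) = k
D(m, 1)*(s(-10) + (x(2)*(-1))*(-2)) = 2*(4*(-10)**2 + (-4*2*(-1))*(-2)) = 2*(4*100 - 8*(-1)*(-2)) = 2*(400 + 8*(-2)) = 2*(400 - 16) = 2*384 = 768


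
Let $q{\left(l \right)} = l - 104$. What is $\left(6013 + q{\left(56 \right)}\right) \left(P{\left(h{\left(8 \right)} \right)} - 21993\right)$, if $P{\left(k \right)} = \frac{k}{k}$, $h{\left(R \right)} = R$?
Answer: $-131182280$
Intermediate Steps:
$P{\left(k \right)} = 1$
$q{\left(l \right)} = -104 + l$
$\left(6013 + q{\left(56 \right)}\right) \left(P{\left(h{\left(8 \right)} \right)} - 21993\right) = \left(6013 + \left(-104 + 56\right)\right) \left(1 - 21993\right) = \left(6013 - 48\right) \left(-21992\right) = 5965 \left(-21992\right) = -131182280$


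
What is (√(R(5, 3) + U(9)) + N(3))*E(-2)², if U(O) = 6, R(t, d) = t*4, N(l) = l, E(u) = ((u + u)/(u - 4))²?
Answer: 16/27 + 16*√26/81 ≈ 1.5998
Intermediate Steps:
E(u) = 4*u²/(-4 + u)² (E(u) = ((2*u)/(-4 + u))² = (2*u/(-4 + u))² = 4*u²/(-4 + u)²)
R(t, d) = 4*t
(√(R(5, 3) + U(9)) + N(3))*E(-2)² = (√(4*5 + 6) + 3)*(4*(-2)²/(-4 - 2)²)² = (√(20 + 6) + 3)*(4*4/(-6)²)² = (√26 + 3)*(4*4*(1/36))² = (3 + √26)*(4/9)² = (3 + √26)*(16/81) = 16/27 + 16*√26/81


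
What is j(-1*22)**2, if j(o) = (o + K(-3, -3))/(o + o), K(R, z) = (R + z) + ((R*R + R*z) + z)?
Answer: 169/1936 ≈ 0.087293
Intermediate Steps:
K(R, z) = R + R**2 + 2*z + R*z (K(R, z) = (R + z) + ((R**2 + R*z) + z) = (R + z) + (z + R**2 + R*z) = R + R**2 + 2*z + R*z)
j(o) = (9 + o)/(2*o) (j(o) = (o + (-3 + (-3)**2 + 2*(-3) - 3*(-3)))/(o + o) = (o + (-3 + 9 - 6 + 9))/((2*o)) = (o + 9)*(1/(2*o)) = (9 + o)*(1/(2*o)) = (9 + o)/(2*o))
j(-1*22)**2 = ((9 - 1*22)/(2*((-1*22))))**2 = ((1/2)*(9 - 22)/(-22))**2 = ((1/2)*(-1/22)*(-13))**2 = (13/44)**2 = 169/1936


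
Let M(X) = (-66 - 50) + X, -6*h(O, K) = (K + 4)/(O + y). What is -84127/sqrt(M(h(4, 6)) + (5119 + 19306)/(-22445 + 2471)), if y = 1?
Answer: 84127*I*sqrt(5211143362)/782689 ≈ 7759.1*I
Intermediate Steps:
h(O, K) = -(4 + K)/(6*(1 + O)) (h(O, K) = -(K + 4)/(6*(O + 1)) = -(4 + K)/(6*(1 + O)))
M(X) = -116 + X
-84127/sqrt(M(h(4, 6)) + (5119 + 19306)/(-22445 + 2471)) = -84127/sqrt((-116 + (-4 - 1*6)/(6*(1 + 4))) + (5119 + 19306)/(-22445 + 2471)) = -84127/sqrt((-116 + (1/6)*(-4 - 6)/5) + 24425/(-19974)) = -84127/sqrt((-116 + (1/6)*(1/5)*(-10)) + 24425*(-1/19974)) = -84127/sqrt((-116 - 1/3) - 24425/19974) = -84127/sqrt(-349/3 - 24425/19974) = -84127*(-I*sqrt(5211143362)/782689) = -(-84127)*I*sqrt(5211143362)/782689 = 84127*I*sqrt(5211143362)/782689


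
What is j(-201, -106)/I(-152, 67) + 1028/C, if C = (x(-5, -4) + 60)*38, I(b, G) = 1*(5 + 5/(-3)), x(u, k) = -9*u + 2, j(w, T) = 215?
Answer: 263285/4066 ≈ 64.753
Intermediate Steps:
x(u, k) = 2 - 9*u
I(b, G) = 10/3 (I(b, G) = 1*(5 + 5*(-1/3)) = 1*(5 - 5/3) = 1*(10/3) = 10/3)
C = 4066 (C = ((2 - 9*(-5)) + 60)*38 = ((2 + 45) + 60)*38 = (47 + 60)*38 = 107*38 = 4066)
j(-201, -106)/I(-152, 67) + 1028/C = 215/(10/3) + 1028/4066 = 215*(3/10) + 1028*(1/4066) = 129/2 + 514/2033 = 263285/4066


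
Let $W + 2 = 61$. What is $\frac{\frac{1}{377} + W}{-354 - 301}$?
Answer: $- \frac{22244}{246935} \approx -0.09008$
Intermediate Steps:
$W = 59$ ($W = -2 + 61 = 59$)
$\frac{\frac{1}{377} + W}{-354 - 301} = \frac{\frac{1}{377} + 59}{-354 - 301} = \frac{\frac{1}{377} + 59}{-655} = \frac{22244}{377} \left(- \frac{1}{655}\right) = - \frac{22244}{246935}$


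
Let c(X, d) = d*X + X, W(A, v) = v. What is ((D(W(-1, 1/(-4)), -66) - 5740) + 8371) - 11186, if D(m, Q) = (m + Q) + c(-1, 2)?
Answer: -34497/4 ≈ -8624.3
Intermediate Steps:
c(X, d) = X + X*d (c(X, d) = X*d + X = X + X*d)
D(m, Q) = -3 + Q + m (D(m, Q) = (m + Q) - (1 + 2) = (Q + m) - 1*3 = (Q + m) - 3 = -3 + Q + m)
((D(W(-1, 1/(-4)), -66) - 5740) + 8371) - 11186 = (((-3 - 66 + 1/(-4)) - 5740) + 8371) - 11186 = (((-3 - 66 - 1/4) - 5740) + 8371) - 11186 = ((-277/4 - 5740) + 8371) - 11186 = (-23237/4 + 8371) - 11186 = 10247/4 - 11186 = -34497/4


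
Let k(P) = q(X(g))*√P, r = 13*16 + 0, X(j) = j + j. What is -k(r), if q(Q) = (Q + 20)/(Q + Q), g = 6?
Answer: -16*√13/3 ≈ -19.230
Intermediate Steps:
X(j) = 2*j
q(Q) = (20 + Q)/(2*Q) (q(Q) = (20 + Q)/((2*Q)) = (20 + Q)*(1/(2*Q)) = (20 + Q)/(2*Q))
r = 208 (r = 208 + 0 = 208)
k(P) = 4*√P/3 (k(P) = ((20 + 2*6)/(2*((2*6))))*√P = ((½)*(20 + 12)/12)*√P = ((½)*(1/12)*32)*√P = 4*√P/3)
-k(r) = -4*√208/3 = -4*4*√13/3 = -16*√13/3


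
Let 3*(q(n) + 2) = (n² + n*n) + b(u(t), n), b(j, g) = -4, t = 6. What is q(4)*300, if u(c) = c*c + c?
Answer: 2200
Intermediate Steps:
u(c) = c + c² (u(c) = c² + c = c + c²)
q(n) = -10/3 + 2*n²/3 (q(n) = -2 + ((n² + n*n) - 4)/3 = -2 + ((n² + n²) - 4)/3 = -2 + (2*n² - 4)/3 = -2 + (-4 + 2*n²)/3 = -2 + (-4/3 + 2*n²/3) = -10/3 + 2*n²/3)
q(4)*300 = (-10/3 + (⅔)*4²)*300 = (-10/3 + (⅔)*16)*300 = (-10/3 + 32/3)*300 = (22/3)*300 = 2200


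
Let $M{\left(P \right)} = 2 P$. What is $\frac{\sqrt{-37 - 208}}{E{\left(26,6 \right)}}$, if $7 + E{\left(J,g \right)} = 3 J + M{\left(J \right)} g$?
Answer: $\frac{7 i \sqrt{5}}{383} \approx 0.040868 i$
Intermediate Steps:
$E{\left(J,g \right)} = -7 + 3 J + 2 J g$ ($E{\left(J,g \right)} = -7 + \left(3 J + 2 J g\right) = -7 + 3 J + 2 J g$)
$\frac{\sqrt{-37 - 208}}{E{\left(26,6 \right)}} = \frac{\sqrt{-37 - 208}}{-7 + 3 \cdot 26 + 2 \cdot 26 \cdot 6} = \frac{\sqrt{-245}}{-7 + 78 + 312} = \frac{7 i \sqrt{5}}{383}$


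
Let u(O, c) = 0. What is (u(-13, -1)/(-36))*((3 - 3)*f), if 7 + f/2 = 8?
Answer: 0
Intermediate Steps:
f = 2 (f = -14 + 2*8 = -14 + 16 = 2)
(u(-13, -1)/(-36))*((3 - 3)*f) = (0/(-36))*((3 - 3)*2) = (-1/36*0)*(0*2) = 0*0 = 0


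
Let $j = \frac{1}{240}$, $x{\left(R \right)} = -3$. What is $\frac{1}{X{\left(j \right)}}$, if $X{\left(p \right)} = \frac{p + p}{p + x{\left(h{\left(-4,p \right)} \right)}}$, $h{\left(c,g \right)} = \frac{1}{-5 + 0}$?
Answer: $- \frac{719}{2} \approx -359.5$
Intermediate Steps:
$h{\left(c,g \right)} = - \frac{1}{5}$ ($h{\left(c,g \right)} = \frac{1}{-5} = - \frac{1}{5}$)
$j = \frac{1}{240} \approx 0.0041667$
$X{\left(p \right)} = \frac{2 p}{-3 + p}$ ($X{\left(p \right)} = \frac{p + p}{p - 3} = \frac{2 p}{-3 + p}$)
$\frac{1}{X{\left(j \right)}} = \frac{1}{2 \cdot \frac{1}{240} \frac{1}{-3 + \frac{1}{240}}} = \frac{1}{2 \cdot \frac{1}{240} \frac{1}{- \frac{719}{240}}} = \frac{1}{2 \cdot \frac{1}{240} \left(- \frac{240}{719}\right)} = \frac{1}{- \frac{2}{719}} = - \frac{719}{2}$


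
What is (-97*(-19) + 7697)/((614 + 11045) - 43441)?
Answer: -1590/5297 ≈ -0.30017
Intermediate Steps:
(-97*(-19) + 7697)/((614 + 11045) - 43441) = (1843 + 7697)/(11659 - 43441) = 9540/(-31782) = 9540*(-1/31782) = -1590/5297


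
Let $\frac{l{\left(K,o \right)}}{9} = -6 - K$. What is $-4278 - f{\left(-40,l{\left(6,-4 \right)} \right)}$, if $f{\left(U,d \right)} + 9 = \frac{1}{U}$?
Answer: $- \frac{170759}{40} \approx -4269.0$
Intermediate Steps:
$l{\left(K,o \right)} = -54 - 9 K$ ($l{\left(K,o \right)} = 9 \left(-6 - K\right) = -54 - 9 K$)
$f{\left(U,d \right)} = -9 + \frac{1}{U}$
$-4278 - f{\left(-40,l{\left(6,-4 \right)} \right)} = -4278 - \left(-9 + \frac{1}{-40}\right) = -4278 - \left(-9 - \frac{1}{40}\right) = -4278 - - \frac{361}{40} = -4278 + \frac{361}{40} = - \frac{170759}{40}$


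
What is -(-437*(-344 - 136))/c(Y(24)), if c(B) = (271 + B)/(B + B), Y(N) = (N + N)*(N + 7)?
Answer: -624245760/1759 ≈ -3.5489e+5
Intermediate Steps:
Y(N) = 2*N*(7 + N) (Y(N) = (2*N)*(7 + N) = 2*N*(7 + N))
c(B) = (271 + B)/(2*B) (c(B) = (271 + B)/((2*B)) = (271 + B)*(1/(2*B)) = (271 + B)/(2*B))
-(-437*(-344 - 136))/c(Y(24)) = -(-437*(-344 - 136))/((271 + 2*24*(7 + 24))/(2*((2*24*(7 + 24))))) = -(-437*(-480))/((271 + 2*24*31)/(2*((2*24*31)))) = -209760/((½)*(271 + 1488)/1488) = -209760/((½)*(1/1488)*1759) = -209760/1759/2976 = -209760*2976/1759 = -1*624245760/1759 = -624245760/1759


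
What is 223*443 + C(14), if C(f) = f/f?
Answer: 98790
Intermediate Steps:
C(f) = 1
223*443 + C(14) = 223*443 + 1 = 98789 + 1 = 98790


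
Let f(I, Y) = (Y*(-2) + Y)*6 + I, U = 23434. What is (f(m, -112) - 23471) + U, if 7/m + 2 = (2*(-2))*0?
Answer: 1263/2 ≈ 631.50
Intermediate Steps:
m = -7/2 (m = 7/(-2 + (2*(-2))*0) = 7/(-2 - 4*0) = 7/(-2 + 0) = 7/(-2) = 7*(-1/2) = -7/2 ≈ -3.5000)
f(I, Y) = I - 6*Y (f(I, Y) = (-2*Y + Y)*6 + I = -Y*6 + I = -6*Y + I = I - 6*Y)
(f(m, -112) - 23471) + U = ((-7/2 - 6*(-112)) - 23471) + 23434 = ((-7/2 + 672) - 23471) + 23434 = (1337/2 - 23471) + 23434 = -45605/2 + 23434 = 1263/2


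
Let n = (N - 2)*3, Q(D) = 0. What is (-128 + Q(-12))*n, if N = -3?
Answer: 1920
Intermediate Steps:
n = -15 (n = (-3 - 2)*3 = -5*3 = -15)
(-128 + Q(-12))*n = (-128 + 0)*(-15) = -128*(-15) = 1920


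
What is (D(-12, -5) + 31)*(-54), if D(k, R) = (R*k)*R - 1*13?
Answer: 15228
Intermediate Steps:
D(k, R) = -13 + k*R² (D(k, R) = k*R² - 13 = -13 + k*R²)
(D(-12, -5) + 31)*(-54) = ((-13 - 12*(-5)²) + 31)*(-54) = ((-13 - 12*25) + 31)*(-54) = ((-13 - 300) + 31)*(-54) = (-313 + 31)*(-54) = -282*(-54) = 15228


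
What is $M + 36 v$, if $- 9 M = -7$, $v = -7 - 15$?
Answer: $- \frac{7121}{9} \approx -791.22$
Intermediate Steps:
$v = -22$
$M = \frac{7}{9}$ ($M = \left(- \frac{1}{9}\right) \left(-7\right) = \frac{7}{9} \approx 0.77778$)
$M + 36 v = \frac{7}{9} + 36 \left(-22\right) = \frac{7}{9} - 792 = - \frac{7121}{9}$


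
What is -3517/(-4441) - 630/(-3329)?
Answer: 14505923/14784089 ≈ 0.98118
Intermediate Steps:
-3517/(-4441) - 630/(-3329) = -3517*(-1/4441) - 630*(-1/3329) = 3517/4441 + 630/3329 = 14505923/14784089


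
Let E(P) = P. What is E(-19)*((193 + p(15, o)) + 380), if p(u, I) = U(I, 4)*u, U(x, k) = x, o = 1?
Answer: -11172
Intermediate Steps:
p(u, I) = I*u
E(-19)*((193 + p(15, o)) + 380) = -19*((193 + 1*15) + 380) = -19*((193 + 15) + 380) = -19*(208 + 380) = -19*588 = -11172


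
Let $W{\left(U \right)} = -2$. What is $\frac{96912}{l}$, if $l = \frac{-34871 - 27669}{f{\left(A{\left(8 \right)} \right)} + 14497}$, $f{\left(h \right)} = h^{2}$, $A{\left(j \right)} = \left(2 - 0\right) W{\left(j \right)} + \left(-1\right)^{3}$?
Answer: $- \frac{6638472}{295} \approx -22503.0$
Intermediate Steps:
$A{\left(j \right)} = -5$ ($A{\left(j \right)} = \left(2 - 0\right) \left(-2\right) + \left(-1\right)^{3} = \left(2 + 0\right) \left(-2\right) - 1 = 2 \left(-2\right) - 1 = -4 - 1 = -5$)
$l = - \frac{590}{137}$ ($l = \frac{-34871 - 27669}{\left(-5\right)^{2} + 14497} = - \frac{62540}{25 + 14497} = - \frac{62540}{14522} = \left(-62540\right) \frac{1}{14522} = - \frac{590}{137} \approx -4.3066$)
$\frac{96912}{l} = \frac{96912}{- \frac{590}{137}} = 96912 \left(- \frac{137}{590}\right) = - \frac{6638472}{295}$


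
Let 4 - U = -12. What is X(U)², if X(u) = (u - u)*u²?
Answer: 0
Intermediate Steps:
U = 16 (U = 4 - 1*(-12) = 4 + 12 = 16)
X(u) = 0 (X(u) = 0*u² = 0)
X(U)² = 0² = 0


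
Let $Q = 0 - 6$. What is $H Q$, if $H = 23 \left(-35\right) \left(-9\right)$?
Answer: $-43470$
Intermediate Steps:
$Q = -6$ ($Q = 0 - 6 = -6$)
$H = 7245$ ($H = \left(-805\right) \left(-9\right) = 7245$)
$H Q = 7245 \left(-6\right) = -43470$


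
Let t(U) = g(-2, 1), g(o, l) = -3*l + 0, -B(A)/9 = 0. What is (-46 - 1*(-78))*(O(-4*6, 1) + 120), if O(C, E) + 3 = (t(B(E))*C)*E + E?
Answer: 6080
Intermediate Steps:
B(A) = 0 (B(A) = -9*0 = 0)
g(o, l) = -3*l
t(U) = -3 (t(U) = -3*1 = -3)
O(C, E) = -3 + E - 3*C*E (O(C, E) = -3 + ((-3*C)*E + E) = -3 + (-3*C*E + E) = -3 + (E - 3*C*E) = -3 + E - 3*C*E)
(-46 - 1*(-78))*(O(-4*6, 1) + 120) = (-46 - 1*(-78))*((-3 + 1 - 3*(-4*6)*1) + 120) = (-46 + 78)*((-3 + 1 - 3*(-24)*1) + 120) = 32*((-3 + 1 + 72) + 120) = 32*(70 + 120) = 32*190 = 6080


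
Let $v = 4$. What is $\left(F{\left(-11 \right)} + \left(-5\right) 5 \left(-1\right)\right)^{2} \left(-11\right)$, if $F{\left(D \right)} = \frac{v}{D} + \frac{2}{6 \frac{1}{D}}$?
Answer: $- \frac{478864}{99} \approx -4837.0$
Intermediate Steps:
$F{\left(D \right)} = \frac{4}{D} + \frac{D}{3}$ ($F{\left(D \right)} = \frac{4}{D} + \frac{2}{6 \frac{1}{D}} = \frac{4}{D} + 2 \frac{D}{6} = \frac{4}{D} + \frac{D}{3}$)
$\left(F{\left(-11 \right)} + \left(-5\right) 5 \left(-1\right)\right)^{2} \left(-11\right) = \left(\left(\frac{4}{-11} + \frac{1}{3} \left(-11\right)\right) + \left(-5\right) 5 \left(-1\right)\right)^{2} \left(-11\right) = \left(\left(4 \left(- \frac{1}{11}\right) - \frac{11}{3}\right) - -25\right)^{2} \left(-11\right) = \left(\left(- \frac{4}{11} - \frac{11}{3}\right) + 25\right)^{2} \left(-11\right) = \left(- \frac{133}{33} + 25\right)^{2} \left(-11\right) = \left(\frac{692}{33}\right)^{2} \left(-11\right) = \frac{478864}{1089} \left(-11\right) = - \frac{478864}{99}$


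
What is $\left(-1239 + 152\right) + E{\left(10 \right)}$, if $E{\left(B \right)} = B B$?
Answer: $-987$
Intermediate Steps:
$E{\left(B \right)} = B^{2}$
$\left(-1239 + 152\right) + E{\left(10 \right)} = \left(-1239 + 152\right) + 10^{2} = -1087 + 100 = -987$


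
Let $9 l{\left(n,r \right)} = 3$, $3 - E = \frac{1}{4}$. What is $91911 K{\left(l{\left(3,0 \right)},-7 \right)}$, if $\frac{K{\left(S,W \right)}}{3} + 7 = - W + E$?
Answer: $\frac{3033063}{4} \approx 7.5827 \cdot 10^{5}$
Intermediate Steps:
$E = \frac{11}{4}$ ($E = 3 - \frac{1}{4} = \frac{11}{4} \approx 2.75$)
$l{\left(n,r \right)} = \frac{1}{3}$ ($l{\left(n,r \right)} = \frac{1}{9} \cdot 3 = \frac{1}{3}$)
$K{\left(S,W \right)} = - \frac{51}{4} - 3 W$ ($K{\left(S,W \right)} = -21 + 3 \left(- W + \frac{11}{4}\right) = -21 + 3 \left(\frac{11}{4} - W\right) = -21 - \left(- \frac{33}{4} + 3 W\right) = - \frac{51}{4} - 3 W$)
$91911 K{\left(l{\left(3,0 \right)},-7 \right)} = 91911 \left(- \frac{51}{4} - -21\right) = 91911 \left(- \frac{51}{4} + 21\right) = 91911 \cdot \frac{33}{4} = \frac{3033063}{4}$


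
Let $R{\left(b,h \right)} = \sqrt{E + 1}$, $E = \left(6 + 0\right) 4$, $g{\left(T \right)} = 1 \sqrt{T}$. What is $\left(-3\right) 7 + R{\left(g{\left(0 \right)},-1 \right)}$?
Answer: $-16$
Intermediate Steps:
$g{\left(T \right)} = \sqrt{T}$
$E = 24$ ($E = 6 \cdot 4 = 24$)
$R{\left(b,h \right)} = 5$ ($R{\left(b,h \right)} = \sqrt{24 + 1} = \sqrt{25} = 5$)
$\left(-3\right) 7 + R{\left(g{\left(0 \right)},-1 \right)} = \left(-3\right) 7 + 5 = -21 + 5 = -16$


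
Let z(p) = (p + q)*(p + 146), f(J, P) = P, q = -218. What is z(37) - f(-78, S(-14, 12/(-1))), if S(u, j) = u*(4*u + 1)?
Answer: -33893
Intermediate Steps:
S(u, j) = u*(1 + 4*u)
z(p) = (-218 + p)*(146 + p) (z(p) = (p - 218)*(p + 146) = (-218 + p)*(146 + p))
z(37) - f(-78, S(-14, 12/(-1))) = (-31828 + 37² - 72*37) - (-14)*(1 + 4*(-14)) = (-31828 + 1369 - 2664) - (-14)*(1 - 56) = -33123 - (-14)*(-55) = -33123 - 1*770 = -33123 - 770 = -33893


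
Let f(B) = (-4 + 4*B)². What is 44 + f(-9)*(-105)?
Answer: -167956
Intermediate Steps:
44 + f(-9)*(-105) = 44 + (16*(-1 - 9)²)*(-105) = 44 + (16*(-10)²)*(-105) = 44 + (16*100)*(-105) = 44 + 1600*(-105) = 44 - 168000 = -167956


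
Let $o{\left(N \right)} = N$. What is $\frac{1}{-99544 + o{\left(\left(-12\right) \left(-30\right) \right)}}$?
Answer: $- \frac{1}{99184} \approx -1.0082 \cdot 10^{-5}$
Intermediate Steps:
$\frac{1}{-99544 + o{\left(\left(-12\right) \left(-30\right) \right)}} = \frac{1}{-99544 - -360} = \frac{1}{-99544 + 360} = \frac{1}{-99184} = - \frac{1}{99184}$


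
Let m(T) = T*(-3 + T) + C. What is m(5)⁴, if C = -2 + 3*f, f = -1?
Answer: 625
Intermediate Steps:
C = -5 (C = -2 + 3*(-1) = -2 - 3 = -5)
m(T) = -5 + T*(-3 + T) (m(T) = T*(-3 + T) - 5 = -5 + T*(-3 + T))
m(5)⁴ = (-5 + 5² - 3*5)⁴ = (-5 + 25 - 15)⁴ = 5⁴ = 625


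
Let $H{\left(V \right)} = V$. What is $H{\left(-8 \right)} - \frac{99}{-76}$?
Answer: $- \frac{509}{76} \approx -6.6974$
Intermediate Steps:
$H{\left(-8 \right)} - \frac{99}{-76} = -8 - \frac{99}{-76} = -8 - - \frac{99}{76} = -8 + \frac{99}{76} = - \frac{509}{76}$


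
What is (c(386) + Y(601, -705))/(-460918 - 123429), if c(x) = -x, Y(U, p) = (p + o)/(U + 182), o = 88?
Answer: 302855/457543701 ≈ 0.00066192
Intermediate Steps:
Y(U, p) = (88 + p)/(182 + U) (Y(U, p) = (p + 88)/(U + 182) = (88 + p)/(182 + U))
(c(386) + Y(601, -705))/(-460918 - 123429) = (-1*386 + (88 - 705)/(182 + 601))/(-460918 - 123429) = (-386 - 617/783)/(-584347) = (-386 + (1/783)*(-617))*(-1/584347) = (-386 - 617/783)*(-1/584347) = -302855/783*(-1/584347) = 302855/457543701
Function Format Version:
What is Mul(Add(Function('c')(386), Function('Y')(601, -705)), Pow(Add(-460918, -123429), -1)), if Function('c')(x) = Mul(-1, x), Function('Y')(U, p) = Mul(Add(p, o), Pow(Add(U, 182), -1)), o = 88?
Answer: Rational(302855, 457543701) ≈ 0.00066192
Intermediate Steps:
Function('Y')(U, p) = Mul(Pow(Add(182, U), -1), Add(88, p)) (Function('Y')(U, p) = Mul(Add(p, 88), Pow(Add(U, 182), -1)) = Mul(Add(88, p), Pow(Add(182, U), -1)) = Mul(Pow(Add(182, U), -1), Add(88, p)))
Mul(Add(Function('c')(386), Function('Y')(601, -705)), Pow(Add(-460918, -123429), -1)) = Mul(Add(Mul(-1, 386), Mul(Pow(Add(182, 601), -1), Add(88, -705))), Pow(Add(-460918, -123429), -1)) = Mul(Add(-386, Mul(Pow(783, -1), -617)), Pow(-584347, -1)) = Mul(Add(-386, Mul(Rational(1, 783), -617)), Rational(-1, 584347)) = Mul(Add(-386, Rational(-617, 783)), Rational(-1, 584347)) = Mul(Rational(-302855, 783), Rational(-1, 584347)) = Rational(302855, 457543701)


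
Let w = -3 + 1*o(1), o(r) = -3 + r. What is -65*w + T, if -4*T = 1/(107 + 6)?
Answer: 146899/452 ≈ 325.00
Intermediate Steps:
T = -1/452 (T = -1/(4*(107 + 6)) = -1/4/113 = -1/4*1/113 = -1/452 ≈ -0.0022124)
w = -5 (w = -3 + 1*(-3 + 1) = -3 + 1*(-2) = -3 - 2 = -5)
-65*w + T = -65*(-5) - 1/452 = 325 - 1/452 = 146899/452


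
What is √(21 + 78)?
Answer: 3*√11 ≈ 9.9499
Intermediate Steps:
√(21 + 78) = √99 = 3*√11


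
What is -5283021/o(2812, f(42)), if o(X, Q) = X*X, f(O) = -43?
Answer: -5283021/7907344 ≈ -0.66812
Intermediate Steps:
o(X, Q) = X²
-5283021/o(2812, f(42)) = -5283021/(2812²) = -5283021/7907344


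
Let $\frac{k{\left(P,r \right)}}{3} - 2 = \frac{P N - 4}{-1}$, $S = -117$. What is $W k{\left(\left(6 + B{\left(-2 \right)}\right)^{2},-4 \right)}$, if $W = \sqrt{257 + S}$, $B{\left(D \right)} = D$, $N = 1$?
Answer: $- 60 \sqrt{35} \approx -354.96$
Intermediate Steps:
$k{\left(P,r \right)} = 18 - 3 P$ ($k{\left(P,r \right)} = 6 + 3 \frac{P 1 - 4}{-1} = 6 + 3 \left(P - 4\right) \left(-1\right) = 6 + 3 \left(-4 + P\right) \left(-1\right) = 6 + 3 \left(4 - P\right) = 6 - \left(-12 + 3 P\right) = 18 - 3 P$)
$W = 2 \sqrt{35}$ ($W = \sqrt{257 - 117} = \sqrt{140} = 2 \sqrt{35} \approx 11.832$)
$W k{\left(\left(6 + B{\left(-2 \right)}\right)^{2},-4 \right)} = 2 \sqrt{35} \left(18 - 3 \left(6 - 2\right)^{2}\right) = 2 \sqrt{35} \left(18 - 3 \cdot 4^{2}\right) = 2 \sqrt{35} \left(18 - 48\right) = 2 \sqrt{35} \left(-30\right) = - 60 \sqrt{35}$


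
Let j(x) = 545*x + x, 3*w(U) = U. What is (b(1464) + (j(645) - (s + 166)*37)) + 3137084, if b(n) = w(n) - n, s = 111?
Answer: 3478029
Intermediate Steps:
w(U) = U/3
j(x) = 546*x
b(n) = -2*n/3 (b(n) = n/3 - n = -2*n/3)
(b(1464) + (j(645) - (s + 166)*37)) + 3137084 = (-⅔*1464 + (546*645 - (111 + 166)*37)) + 3137084 = (-976 + (352170 - 277*37)) + 3137084 = (-976 + (352170 - 1*10249)) + 3137084 = (-976 + (352170 - 10249)) + 3137084 = (-976 + 341921) + 3137084 = 340945 + 3137084 = 3478029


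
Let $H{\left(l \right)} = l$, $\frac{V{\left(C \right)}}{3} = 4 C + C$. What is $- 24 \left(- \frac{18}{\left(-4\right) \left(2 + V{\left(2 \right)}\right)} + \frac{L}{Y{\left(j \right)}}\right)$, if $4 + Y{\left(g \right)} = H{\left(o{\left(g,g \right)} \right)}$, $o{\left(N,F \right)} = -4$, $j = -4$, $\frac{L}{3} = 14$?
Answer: $\frac{981}{8} \approx 122.63$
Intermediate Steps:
$L = 42$ ($L = 3 \cdot 14 = 42$)
$V{\left(C \right)} = 15 C$ ($V{\left(C \right)} = 3 \left(4 C + C\right) = 3 \cdot 5 C = 15 C$)
$Y{\left(g \right)} = -8$ ($Y{\left(g \right)} = -4 - 4 = -8$)
$- 24 \left(- \frac{18}{\left(-4\right) \left(2 + V{\left(2 \right)}\right)} + \frac{L}{Y{\left(j \right)}}\right) = - 24 \left(- \frac{18}{\left(-4\right) \left(2 + 15 \cdot 2\right)} + \frac{42}{-8}\right) = - 24 \left(- \frac{18}{\left(-4\right) \left(2 + 30\right)} + 42 \left(- \frac{1}{8}\right)\right) = - 24 \left(- \frac{18}{\left(-4\right) 32} - \frac{21}{4}\right) = - 24 \left(- \frac{18}{-128} - \frac{21}{4}\right) = - 24 \left(\left(-18\right) \left(- \frac{1}{128}\right) - \frac{21}{4}\right) = - 24 \left(\frac{9}{64} - \frac{21}{4}\right) = \left(-24\right) \left(- \frac{327}{64}\right) = \frac{981}{8}$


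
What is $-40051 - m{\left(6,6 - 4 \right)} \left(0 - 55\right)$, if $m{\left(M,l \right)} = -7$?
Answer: $-40436$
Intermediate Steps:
$-40051 - m{\left(6,6 - 4 \right)} \left(0 - 55\right) = -40051 - - 7 \left(0 - 55\right) = -40051 - \left(-7\right) \left(-55\right) = -40051 - 385 = -40436$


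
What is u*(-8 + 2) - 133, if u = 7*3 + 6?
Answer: -295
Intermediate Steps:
u = 27 (u = 21 + 6 = 27)
u*(-8 + 2) - 133 = 27*(-8 + 2) - 133 = 27*(-6) - 133 = -162 - 133 = -295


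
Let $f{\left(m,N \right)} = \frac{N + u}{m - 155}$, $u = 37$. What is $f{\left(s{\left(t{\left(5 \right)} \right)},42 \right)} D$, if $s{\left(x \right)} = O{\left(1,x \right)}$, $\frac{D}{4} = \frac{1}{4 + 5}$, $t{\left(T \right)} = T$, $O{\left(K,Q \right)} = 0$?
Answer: $- \frac{316}{1395} \approx -0.22652$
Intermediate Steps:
$D = \frac{4}{9}$ ($D = \frac{4}{4 + 5} = \frac{4}{9} \approx 0.44444$)
$s{\left(x \right)} = 0$
$f{\left(m,N \right)} = \frac{37 + N}{-155 + m}$ ($f{\left(m,N \right)} = \frac{N + 37}{m - 155} = \frac{37 + N}{-155 + m}$)
$f{\left(s{\left(t{\left(5 \right)} \right)},42 \right)} D = \frac{37 + 42}{-155 + 0} \cdot \frac{4}{9} = \frac{1}{-155} \cdot 79 \cdot \frac{4}{9} = \left(- \frac{1}{155}\right) 79 \cdot \frac{4}{9} = \left(- \frac{79}{155}\right) \frac{4}{9} = - \frac{316}{1395}$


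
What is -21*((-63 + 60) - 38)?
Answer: 861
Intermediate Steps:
-21*((-63 + 60) - 38) = -21*(-3 - 38) = -21*(-41) = 861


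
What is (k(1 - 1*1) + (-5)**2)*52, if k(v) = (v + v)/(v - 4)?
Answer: 1300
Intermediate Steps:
k(v) = 2*v/(-4 + v) (k(v) = (2*v)/(-4 + v) = 2*v/(-4 + v))
(k(1 - 1*1) + (-5)**2)*52 = (2*(1 - 1*1)/(-4 + (1 - 1*1)) + (-5)**2)*52 = (2*(1 - 1)/(-4 + (1 - 1)) + 25)*52 = (2*0/(-4 + 0) + 25)*52 = (2*0/(-4) + 25)*52 = (2*0*(-1/4) + 25)*52 = (0 + 25)*52 = 25*52 = 1300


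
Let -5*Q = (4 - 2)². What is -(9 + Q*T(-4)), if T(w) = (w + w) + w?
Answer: -93/5 ≈ -18.600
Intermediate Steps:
Q = -⅘ (Q = -(4 - 2)²/5 = -⅕*2² = -⅕*4 = -⅘ ≈ -0.80000)
T(w) = 3*w (T(w) = 2*w + w = 3*w)
-(9 + Q*T(-4)) = -(9 - 12*(-4)/5) = -(9 - ⅘*(-12)) = -(9 + 48/5) = -1*93/5 = -93/5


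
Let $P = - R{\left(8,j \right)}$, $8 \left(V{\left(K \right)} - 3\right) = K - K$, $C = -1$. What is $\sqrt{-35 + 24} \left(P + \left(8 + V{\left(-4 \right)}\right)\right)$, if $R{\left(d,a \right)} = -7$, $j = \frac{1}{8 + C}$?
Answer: $18 i \sqrt{11} \approx 59.699 i$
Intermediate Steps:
$j = \frac{1}{7}$ ($j = \frac{1}{8 - 1} = \frac{1}{7} \approx 0.14286$)
$V{\left(K \right)} = 3$ ($V{\left(K \right)} = 3 + \frac{K - K}{8} = 3 + \frac{1}{8} \cdot 0 = 3 + 0 = 3$)
$P = 7$ ($P = \left(-1\right) \left(-7\right) = 7$)
$\sqrt{-35 + 24} \left(P + \left(8 + V{\left(-4 \right)}\right)\right) = \sqrt{-35 + 24} \left(7 + \left(8 + 3\right)\right) = \sqrt{-11} \left(7 + 11\right) = i \sqrt{11} \cdot 18 = 18 i \sqrt{11}$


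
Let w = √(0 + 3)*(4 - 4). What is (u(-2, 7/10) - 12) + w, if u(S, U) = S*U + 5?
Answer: -42/5 ≈ -8.4000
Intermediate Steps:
u(S, U) = 5 + S*U
w = 0 (w = √3*0 = 0)
(u(-2, 7/10) - 12) + w = ((5 - 14/10) - 12) + 0 = ((5 - 2*7/10) - 12) + 0 = ((5 - 7/5) - 12) + 0 = (18/5 - 12) + 0 = -42/5 + 0 = -42/5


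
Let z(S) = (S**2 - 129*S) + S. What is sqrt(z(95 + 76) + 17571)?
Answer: 2*sqrt(6231) ≈ 157.87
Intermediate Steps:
z(S) = S**2 - 128*S
sqrt(z(95 + 76) + 17571) = sqrt((95 + 76)*(-128 + (95 + 76)) + 17571) = sqrt(171*(-128 + 171) + 17571) = sqrt(171*43 + 17571) = sqrt(7353 + 17571) = sqrt(24924) = 2*sqrt(6231)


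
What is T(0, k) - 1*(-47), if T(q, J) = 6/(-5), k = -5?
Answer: 229/5 ≈ 45.800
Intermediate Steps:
T(q, J) = -6/5 (T(q, J) = 6*(-⅕) = -6/5)
T(0, k) - 1*(-47) = -6/5 - 1*(-47) = -6/5 + 47 = 229/5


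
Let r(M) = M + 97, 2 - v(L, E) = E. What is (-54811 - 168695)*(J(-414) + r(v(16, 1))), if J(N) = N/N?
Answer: -22127094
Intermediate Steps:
v(L, E) = 2 - E
J(N) = 1
r(M) = 97 + M
(-54811 - 168695)*(J(-414) + r(v(16, 1))) = (-54811 - 168695)*(1 + (97 + (2 - 1*1))) = -223506*(1 + (97 + (2 - 1))) = -223506*(1 + (97 + 1)) = -223506*(1 + 98) = -223506*99 = -22127094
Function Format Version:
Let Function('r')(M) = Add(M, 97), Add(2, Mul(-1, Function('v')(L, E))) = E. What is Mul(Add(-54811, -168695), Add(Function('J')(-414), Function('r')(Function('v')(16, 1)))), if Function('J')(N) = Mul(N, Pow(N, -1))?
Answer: -22127094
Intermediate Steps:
Function('v')(L, E) = Add(2, Mul(-1, E))
Function('J')(N) = 1
Function('r')(M) = Add(97, M)
Mul(Add(-54811, -168695), Add(Function('J')(-414), Function('r')(Function('v')(16, 1)))) = Mul(Add(-54811, -168695), Add(1, Add(97, Add(2, Mul(-1, 1))))) = Mul(-223506, Add(1, Add(97, Add(2, -1)))) = Mul(-223506, Add(1, Add(97, 1))) = Mul(-223506, Add(1, 98)) = Mul(-223506, 99) = -22127094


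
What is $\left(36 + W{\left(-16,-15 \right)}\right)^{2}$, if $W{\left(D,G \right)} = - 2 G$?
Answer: $4356$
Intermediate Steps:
$\left(36 + W{\left(-16,-15 \right)}\right)^{2} = \left(36 - -30\right)^{2} = \left(36 + 30\right)^{2} = 66^{2} = 4356$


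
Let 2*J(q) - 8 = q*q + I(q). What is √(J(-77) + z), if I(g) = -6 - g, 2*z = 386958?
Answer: √196483 ≈ 443.26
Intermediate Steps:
z = 193479 (z = (½)*386958 = 193479)
J(q) = 1 + q²/2 - q/2 (J(q) = 4 + (q*q + (-6 - q))/2 = 4 + (q² + (-6 - q))/2 = 4 + (-6 + q² - q)/2 = 4 + (-3 + q²/2 - q/2) = 1 + q²/2 - q/2)
√(J(-77) + z) = √((1 + (½)*(-77)² - ½*(-77)) + 193479) = √((1 + (½)*5929 + 77/2) + 193479) = √((1 + 5929/2 + 77/2) + 193479) = √(3004 + 193479) = √196483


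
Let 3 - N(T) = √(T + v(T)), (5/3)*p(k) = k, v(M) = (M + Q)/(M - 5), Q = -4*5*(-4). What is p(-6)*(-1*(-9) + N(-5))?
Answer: -216/5 + 9*I*√2 ≈ -43.2 + 12.728*I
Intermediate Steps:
Q = 80 (Q = -20*(-4) = 80)
v(M) = (80 + M)/(-5 + M) (v(M) = (M + 80)/(M - 5) = (80 + M)/(-5 + M))
p(k) = 3*k/5
N(T) = 3 - √(T + (80 + T)/(-5 + T))
p(-6)*(-1*(-9) + N(-5)) = ((⅗)*(-6))*(-1*(-9) + (3 - √((80 - 5 - 5*(-5 - 5))/(-5 - 5)))) = -18*(9 + (3 - √((80 - 5 - 5*(-10))/(-10))))/5 = -18*(9 + (3 - √(-(80 - 5 + 50)/10)))/5 = -18*(9 + (3 - √(-⅒*125)))/5 = -18*(9 + (3 - √(-25/2)))/5 = -18*(9 + (3 - 5*I*√2/2))/5 = -18*(12 - 5*I*√2/2)/5 = -216/5 + 9*I*√2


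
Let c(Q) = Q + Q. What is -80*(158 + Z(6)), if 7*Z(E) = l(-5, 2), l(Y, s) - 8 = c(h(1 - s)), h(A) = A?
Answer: -88960/7 ≈ -12709.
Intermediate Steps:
c(Q) = 2*Q
l(Y, s) = 10 - 2*s (l(Y, s) = 8 + 2*(1 - s) = 8 + (2 - 2*s) = 10 - 2*s)
Z(E) = 6/7 (Z(E) = (10 - 2*2)/7 = (10 - 4)/7 = (⅐)*6 = 6/7)
-80*(158 + Z(6)) = -80*(158 + 6/7) = -80*1112/7 = -88960/7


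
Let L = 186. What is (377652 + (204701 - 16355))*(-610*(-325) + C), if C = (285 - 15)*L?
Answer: 140633523060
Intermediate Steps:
C = 50220 (C = (285 - 15)*186 = 270*186 = 50220)
(377652 + (204701 - 16355))*(-610*(-325) + C) = (377652 + (204701 - 16355))*(-610*(-325) + 50220) = (377652 + 188346)*(198250 + 50220) = 565998*248470 = 140633523060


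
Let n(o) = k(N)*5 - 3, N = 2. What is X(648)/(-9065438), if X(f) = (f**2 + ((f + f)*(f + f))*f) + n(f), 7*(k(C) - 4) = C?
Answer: -7621677633/63458066 ≈ -120.11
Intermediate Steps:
k(C) = 4 + C/7
n(o) = 129/7 (n(o) = (4 + (1/7)*2)*5 - 3 = (4 + 2/7)*5 - 3 = (30/7)*5 - 3 = 150/7 - 3 = 129/7)
X(f) = 129/7 + f**2 + 4*f**3 (X(f) = (f**2 + ((f + f)*(f + f))*f) + 129/7 = (f**2 + ((2*f)*(2*f))*f) + 129/7 = (f**2 + (4*f**2)*f) + 129/7 = (f**2 + 4*f**3) + 129/7 = 129/7 + f**2 + 4*f**3)
X(648)/(-9065438) = (129/7 + 648**2 + 4*648**3)/(-9065438) = (129/7 + 419904 + 4*272097792)*(-1/9065438) = (129/7 + 419904 + 1088391168)*(-1/9065438) = (7621677633/7)*(-1/9065438) = -7621677633/63458066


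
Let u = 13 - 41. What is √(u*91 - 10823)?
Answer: I*√13371 ≈ 115.63*I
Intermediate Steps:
u = -28
√(u*91 - 10823) = √(-28*91 - 10823) = √(-2548 - 10823) = √(-13371) = I*√13371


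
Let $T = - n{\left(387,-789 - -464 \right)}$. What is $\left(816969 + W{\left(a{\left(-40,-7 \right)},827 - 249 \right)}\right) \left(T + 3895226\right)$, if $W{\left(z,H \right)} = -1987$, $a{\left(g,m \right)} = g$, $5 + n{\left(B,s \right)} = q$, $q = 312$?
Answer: $3174288876458$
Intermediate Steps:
$n{\left(B,s \right)} = 307$ ($n{\left(B,s \right)} = -5 + 312 = 307$)
$T = -307$ ($T = \left(-1\right) 307 = -307$)
$\left(816969 + W{\left(a{\left(-40,-7 \right)},827 - 249 \right)}\right) \left(T + 3895226\right) = \left(816969 - 1987\right) \left(-307 + 3895226\right) = 814982 \cdot 3894919 = 3174288876458$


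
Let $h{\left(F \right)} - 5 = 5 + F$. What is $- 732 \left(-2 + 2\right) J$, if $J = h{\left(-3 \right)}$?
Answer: $0$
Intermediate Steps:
$h{\left(F \right)} = 10 + F$ ($h{\left(F \right)} = 5 + \left(5 + F\right) = 10 + F$)
$J = 7$ ($J = 10 - 3 = 7$)
$- 732 \left(-2 + 2\right) J = - 732 \left(-2 + 2\right) 7 = - 732 \cdot 0 \cdot 7 = \left(-732\right) 0 = 0$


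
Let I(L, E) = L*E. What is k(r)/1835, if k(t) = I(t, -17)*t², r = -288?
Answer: 406093824/1835 ≈ 2.2130e+5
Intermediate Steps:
I(L, E) = E*L
k(t) = -17*t³ (k(t) = (-17*t)*t² = -17*t³)
k(r)/1835 = -17*(-288)³/1835 = -17*(-23887872)*(1/1835) = 406093824*(1/1835) = 406093824/1835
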